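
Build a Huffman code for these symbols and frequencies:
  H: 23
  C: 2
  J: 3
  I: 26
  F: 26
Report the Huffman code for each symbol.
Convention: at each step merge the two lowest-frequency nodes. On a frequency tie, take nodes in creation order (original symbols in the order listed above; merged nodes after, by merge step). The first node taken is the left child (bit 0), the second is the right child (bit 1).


Huffman tree construction:
Step 1: Merge C(2) + J(3) = 5
Step 2: Merge (C+J)(5) + H(23) = 28
Step 3: Merge I(26) + F(26) = 52
Step 4: Merge ((C+J)+H)(28) + (I+F)(52) = 80
Read each symbol's code off the tree from the root (left child = 0, right child = 1).

Codes:
  H: 01 (length 2)
  C: 000 (length 3)
  J: 001 (length 3)
  I: 10 (length 2)
  F: 11 (length 2)
Average code length: 165/80 = 2.0625 bits/symbol


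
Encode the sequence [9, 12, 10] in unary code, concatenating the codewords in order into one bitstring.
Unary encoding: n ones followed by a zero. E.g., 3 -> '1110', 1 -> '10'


Encode each number as n ones followed by a terminating 0:
  9 -> 1111111110 (10 bits)
  12 -> 1111111111110 (13 bits)
  10 -> 11111111110 (11 bits)
Total length = 10 + 13 + 11 = 34 bits.

Unary([9, 12, 10]) = 1111111110111111111111011111111110 (34 bits)


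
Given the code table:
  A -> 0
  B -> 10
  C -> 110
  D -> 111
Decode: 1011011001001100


Decoding:
10 -> B
110 -> C
110 -> C
0 -> A
10 -> B
0 -> A
110 -> C
0 -> A


Result: BCCABACA


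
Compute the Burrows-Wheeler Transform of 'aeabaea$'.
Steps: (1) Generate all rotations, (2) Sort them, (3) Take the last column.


Rotations (sorted):
  0: $aeabaea -> last char: a
  1: a$aeabae -> last char: e
  2: abaea$ae -> last char: e
  3: aea$aeab -> last char: b
  4: aeabaea$ -> last char: $
  5: baea$aea -> last char: a
  6: ea$aeaba -> last char: a
  7: eabaea$a -> last char: a


BWT = aeeb$aaa


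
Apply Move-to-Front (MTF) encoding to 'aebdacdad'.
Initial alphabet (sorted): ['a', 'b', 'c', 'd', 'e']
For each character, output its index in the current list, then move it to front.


MTF encoding:
'a': index 0 in ['a', 'b', 'c', 'd', 'e'] -> ['a', 'b', 'c', 'd', 'e']
'e': index 4 in ['a', 'b', 'c', 'd', 'e'] -> ['e', 'a', 'b', 'c', 'd']
'b': index 2 in ['e', 'a', 'b', 'c', 'd'] -> ['b', 'e', 'a', 'c', 'd']
'd': index 4 in ['b', 'e', 'a', 'c', 'd'] -> ['d', 'b', 'e', 'a', 'c']
'a': index 3 in ['d', 'b', 'e', 'a', 'c'] -> ['a', 'd', 'b', 'e', 'c']
'c': index 4 in ['a', 'd', 'b', 'e', 'c'] -> ['c', 'a', 'd', 'b', 'e']
'd': index 2 in ['c', 'a', 'd', 'b', 'e'] -> ['d', 'c', 'a', 'b', 'e']
'a': index 2 in ['d', 'c', 'a', 'b', 'e'] -> ['a', 'd', 'c', 'b', 'e']
'd': index 1 in ['a', 'd', 'c', 'b', 'e'] -> ['d', 'a', 'c', 'b', 'e']


Output: [0, 4, 2, 4, 3, 4, 2, 2, 1]


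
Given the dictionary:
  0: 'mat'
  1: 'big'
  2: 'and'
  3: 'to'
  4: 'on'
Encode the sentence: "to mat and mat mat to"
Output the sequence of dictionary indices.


Look up each word in the dictionary:
  'to' -> 3
  'mat' -> 0
  'and' -> 2
  'mat' -> 0
  'mat' -> 0
  'to' -> 3

Encoded: [3, 0, 2, 0, 0, 3]


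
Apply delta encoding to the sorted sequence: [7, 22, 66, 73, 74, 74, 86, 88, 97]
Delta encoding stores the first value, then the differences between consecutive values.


First value: 7
Deltas:
  22 - 7 = 15
  66 - 22 = 44
  73 - 66 = 7
  74 - 73 = 1
  74 - 74 = 0
  86 - 74 = 12
  88 - 86 = 2
  97 - 88 = 9


Delta encoded: [7, 15, 44, 7, 1, 0, 12, 2, 9]


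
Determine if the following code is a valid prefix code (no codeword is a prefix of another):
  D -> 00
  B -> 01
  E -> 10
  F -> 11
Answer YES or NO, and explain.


Checking each pair (does one codeword prefix another?):
  D='00' vs B='01': no prefix
  D='00' vs E='10': no prefix
  D='00' vs F='11': no prefix
  B='01' vs D='00': no prefix
  B='01' vs E='10': no prefix
  B='01' vs F='11': no prefix
  E='10' vs D='00': no prefix
  E='10' vs B='01': no prefix
  E='10' vs F='11': no prefix
  F='11' vs D='00': no prefix
  F='11' vs B='01': no prefix
  F='11' vs E='10': no prefix
No violation found over all pairs.

YES -- this is a valid prefix code. No codeword is a prefix of any other codeword.


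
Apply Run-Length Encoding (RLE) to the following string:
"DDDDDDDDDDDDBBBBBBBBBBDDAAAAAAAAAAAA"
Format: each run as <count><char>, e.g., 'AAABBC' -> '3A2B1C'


Scanning runs left to right:
  i=0: run of 'D' x 12 -> '12D'
  i=12: run of 'B' x 10 -> '10B'
  i=22: run of 'D' x 2 -> '2D'
  i=24: run of 'A' x 12 -> '12A'

RLE = 12D10B2D12A


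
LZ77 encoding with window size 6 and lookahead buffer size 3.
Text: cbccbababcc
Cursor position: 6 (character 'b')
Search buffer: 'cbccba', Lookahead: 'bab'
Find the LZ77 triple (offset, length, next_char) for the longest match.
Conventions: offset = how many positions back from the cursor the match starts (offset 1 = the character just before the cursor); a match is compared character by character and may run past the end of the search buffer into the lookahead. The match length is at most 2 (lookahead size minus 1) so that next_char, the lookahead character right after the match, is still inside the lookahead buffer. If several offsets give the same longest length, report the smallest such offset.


Try each offset into the search buffer:
  offset=1 (pos 5, char 'a'): match length 0
  offset=2 (pos 4, char 'b'): match length 2
  offset=3 (pos 3, char 'c'): match length 0
  offset=4 (pos 2, char 'c'): match length 0
  offset=5 (pos 1, char 'b'): match length 1
  offset=6 (pos 0, char 'c'): match length 0
Longest match has length 2 at offset 2.
next_char = character at position 6 + 2 = 8 -> 'b'

Best match: offset=2, length=2 (matching 'ba' starting at position 4)
LZ77 triple: (2, 2, 'b')


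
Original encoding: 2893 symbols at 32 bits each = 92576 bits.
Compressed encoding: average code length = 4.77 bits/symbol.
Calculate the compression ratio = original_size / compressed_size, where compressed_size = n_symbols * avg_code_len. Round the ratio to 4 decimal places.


original_size = n_symbols * orig_bits = 2893 * 32 = 92576 bits
compressed_size = n_symbols * avg_code_len = 2893 * 4.77 = 13799.61 bits
ratio = original_size / compressed_size = 92576 / 13799.61 = 6.7086

Compression ratio = 6.7086


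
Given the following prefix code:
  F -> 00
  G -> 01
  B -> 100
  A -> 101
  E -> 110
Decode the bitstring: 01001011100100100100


Decoding step by step:
Bits 01 -> G
Bits 00 -> F
Bits 101 -> A
Bits 110 -> E
Bits 01 -> G
Bits 00 -> F
Bits 100 -> B
Bits 100 -> B


Decoded message: GFAEGFBB


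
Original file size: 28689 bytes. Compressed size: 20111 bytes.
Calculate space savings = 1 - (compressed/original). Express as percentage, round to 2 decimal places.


ratio = compressed/original = 20111/28689 = 0.701
savings = 1 - ratio = 1 - 0.701 = 0.299
as a percentage: 0.299 * 100 = 29.9%

Space savings = 1 - 20111/28689 = 29.9%


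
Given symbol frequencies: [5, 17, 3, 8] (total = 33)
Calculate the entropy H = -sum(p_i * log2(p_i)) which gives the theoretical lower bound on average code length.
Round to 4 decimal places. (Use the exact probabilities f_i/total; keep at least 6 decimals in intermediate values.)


Per-symbol terms -p_i * log2(p_i) with p_i = f_i/33:
  p = 5/33 = 0.151515: log2(p) = -2.722466, -p*log2(p) = 0.412495
  p = 17/33 = 0.515152: log2(p) = -0.956931, -p*log2(p) = 0.492965
  p = 3/33 = 0.090909: log2(p) = -3.459432, -p*log2(p) = 0.314494
  p = 8/33 = 0.242424: log2(p) = -2.044394, -p*log2(p) = 0.495611
H = 0.412495 + 0.492965 + 0.314494 + 0.495611 = 1.715565

H = 1.7156 bits/symbol


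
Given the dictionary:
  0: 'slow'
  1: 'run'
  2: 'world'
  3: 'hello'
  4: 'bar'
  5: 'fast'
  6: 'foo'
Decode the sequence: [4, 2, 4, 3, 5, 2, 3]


Look up each index in the dictionary:
  4 -> 'bar'
  2 -> 'world'
  4 -> 'bar'
  3 -> 'hello'
  5 -> 'fast'
  2 -> 'world'
  3 -> 'hello'

Decoded: "bar world bar hello fast world hello"


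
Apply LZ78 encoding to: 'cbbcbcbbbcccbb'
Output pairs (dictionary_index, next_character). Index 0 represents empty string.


LZ78 encoding steps:
Dictionary: {0: ''}
Step 1: w='' (idx 0), next='c' -> output (0, 'c'), add 'c' as idx 1
Step 2: w='' (idx 0), next='b' -> output (0, 'b'), add 'b' as idx 2
Step 3: w='b' (idx 2), next='c' -> output (2, 'c'), add 'bc' as idx 3
Step 4: w='bc' (idx 3), next='b' -> output (3, 'b'), add 'bcb' as idx 4
Step 5: w='b' (idx 2), next='b' -> output (2, 'b'), add 'bb' as idx 5
Step 6: w='c' (idx 1), next='c' -> output (1, 'c'), add 'cc' as idx 6
Step 7: w='c' (idx 1), next='b' -> output (1, 'b'), add 'cb' as idx 7
Step 8: w='b' (idx 2), end of input -> output (2, '')


Encoded: [(0, 'c'), (0, 'b'), (2, 'c'), (3, 'b'), (2, 'b'), (1, 'c'), (1, 'b'), (2, '')]


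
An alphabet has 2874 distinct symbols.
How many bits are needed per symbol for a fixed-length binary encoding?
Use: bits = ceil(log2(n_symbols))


log2(2874) = 11.4888
Bracket: 2^11 = 2048 < 2874 <= 2^12 = 4096
So ceil(log2(2874)) = 12

bits = ceil(log2(2874)) = ceil(11.4888) = 12 bits


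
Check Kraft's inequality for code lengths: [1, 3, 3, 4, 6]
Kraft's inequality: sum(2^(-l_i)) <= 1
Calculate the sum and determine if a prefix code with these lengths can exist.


Sum = 2^(-1) + 2^(-3) + 2^(-3) + 2^(-4) + 2^(-6)
    = 0.5 + 0.125 + 0.125 + 0.0625 + 0.015625
    = 53/64 = 0.828125
Since 0.828125 <= 1, Kraft's inequality IS satisfied.
A prefix code with these lengths CAN exist.

Kraft sum = 0.828125. Satisfied.


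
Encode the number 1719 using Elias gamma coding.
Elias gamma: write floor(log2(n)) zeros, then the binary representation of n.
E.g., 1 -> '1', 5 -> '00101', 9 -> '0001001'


num_bits = floor(log2(1719)) + 1 = 11
leading_zeros = num_bits - 1 = 10
binary(1719) = 11010110111

Elias gamma(1719) = '0000000000' + '11010110111' = 000000000011010110111 (21 bits)


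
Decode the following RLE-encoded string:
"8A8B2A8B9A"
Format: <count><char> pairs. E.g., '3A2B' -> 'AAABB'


Expanding each <count><char> pair:
  8A -> 'AAAAAAAA'
  8B -> 'BBBBBBBB'
  2A -> 'AA'
  8B -> 'BBBBBBBB'
  9A -> 'AAAAAAAAA'

Decoded = AAAAAAAABBBBBBBBAABBBBBBBBAAAAAAAAA


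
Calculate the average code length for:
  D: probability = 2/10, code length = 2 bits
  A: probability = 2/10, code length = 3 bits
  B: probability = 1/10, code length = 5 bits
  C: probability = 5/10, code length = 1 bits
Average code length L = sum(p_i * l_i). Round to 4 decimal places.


Weighted contributions p_i * l_i:
  D: (2/10) * 2 = 4/10
  A: (2/10) * 3 = 6/10
  B: (1/10) * 5 = 5/10
  C: (5/10) * 1 = 5/10
Sum = (4 + 6 + 5 + 5)/10 = 20/10

L = 20/10 = 2.0000 bits/symbol


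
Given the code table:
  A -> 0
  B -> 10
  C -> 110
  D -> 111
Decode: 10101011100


Decoding:
10 -> B
10 -> B
10 -> B
111 -> D
0 -> A
0 -> A


Result: BBBDAA


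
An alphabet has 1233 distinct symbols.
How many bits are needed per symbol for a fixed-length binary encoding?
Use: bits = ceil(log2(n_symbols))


log2(1233) = 10.268
Bracket: 2^10 = 1024 < 1233 <= 2^11 = 2048
So ceil(log2(1233)) = 11

bits = ceil(log2(1233)) = ceil(10.268) = 11 bits


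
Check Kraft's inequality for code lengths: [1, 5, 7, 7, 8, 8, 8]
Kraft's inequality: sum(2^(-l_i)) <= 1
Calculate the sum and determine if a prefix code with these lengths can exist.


Sum = 2^(-1) + 2^(-5) + 2^(-7) + 2^(-7) + 2^(-8) + 2^(-8) + 2^(-8)
    = 0.5 + 0.03125 + 0.0078125 + 0.0078125 + 0.00390625 + 0.00390625 + 0.00390625
    = 143/256 = 0.55859375
Since 0.55859375 <= 1, Kraft's inequality IS satisfied.
A prefix code with these lengths CAN exist.

Kraft sum = 0.55859375. Satisfied.


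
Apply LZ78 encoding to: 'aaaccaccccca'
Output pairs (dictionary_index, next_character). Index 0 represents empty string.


LZ78 encoding steps:
Dictionary: {0: ''}
Step 1: w='' (idx 0), next='a' -> output (0, 'a'), add 'a' as idx 1
Step 2: w='a' (idx 1), next='a' -> output (1, 'a'), add 'aa' as idx 2
Step 3: w='' (idx 0), next='c' -> output (0, 'c'), add 'c' as idx 3
Step 4: w='c' (idx 3), next='a' -> output (3, 'a'), add 'ca' as idx 4
Step 5: w='c' (idx 3), next='c' -> output (3, 'c'), add 'cc' as idx 5
Step 6: w='cc' (idx 5), next='c' -> output (5, 'c'), add 'ccc' as idx 6
Step 7: w='a' (idx 1), end of input -> output (1, '')


Encoded: [(0, 'a'), (1, 'a'), (0, 'c'), (3, 'a'), (3, 'c'), (5, 'c'), (1, '')]


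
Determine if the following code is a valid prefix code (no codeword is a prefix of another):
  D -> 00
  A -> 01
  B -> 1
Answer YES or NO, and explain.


Checking each pair (does one codeword prefix another?):
  D='00' vs A='01': no prefix
  D='00' vs B='1': no prefix
  A='01' vs D='00': no prefix
  A='01' vs B='1': no prefix
  B='1' vs D='00': no prefix
  B='1' vs A='01': no prefix
No violation found over all pairs.

YES -- this is a valid prefix code. No codeword is a prefix of any other codeword.


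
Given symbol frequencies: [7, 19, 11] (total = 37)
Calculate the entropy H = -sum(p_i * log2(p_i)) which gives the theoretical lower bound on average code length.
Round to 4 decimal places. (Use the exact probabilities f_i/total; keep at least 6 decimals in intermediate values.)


Per-symbol terms -p_i * log2(p_i) with p_i = f_i/37:
  p = 7/37 = 0.189189: log2(p) = -2.402098, -p*log2(p) = 0.454451
  p = 19/37 = 0.513514: log2(p) = -0.961526, -p*log2(p) = 0.493757
  p = 11/37 = 0.297297: log2(p) = -1.750022, -p*log2(p) = 0.520277
H = 0.454451 + 0.493757 + 0.520277 = 1.468485

H = 1.4685 bits/symbol


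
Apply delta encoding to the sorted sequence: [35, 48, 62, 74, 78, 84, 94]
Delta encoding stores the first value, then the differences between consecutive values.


First value: 35
Deltas:
  48 - 35 = 13
  62 - 48 = 14
  74 - 62 = 12
  78 - 74 = 4
  84 - 78 = 6
  94 - 84 = 10


Delta encoded: [35, 13, 14, 12, 4, 6, 10]


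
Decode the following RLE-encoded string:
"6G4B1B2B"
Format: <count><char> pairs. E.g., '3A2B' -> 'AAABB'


Expanding each <count><char> pair:
  6G -> 'GGGGGG'
  4B -> 'BBBB'
  1B -> 'B'
  2B -> 'BB'

Decoded = GGGGGGBBBBBBB


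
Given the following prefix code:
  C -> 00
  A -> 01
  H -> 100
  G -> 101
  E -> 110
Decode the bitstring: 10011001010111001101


Decoding step by step:
Bits 100 -> H
Bits 110 -> E
Bits 01 -> A
Bits 01 -> A
Bits 01 -> A
Bits 110 -> E
Bits 01 -> A
Bits 101 -> G


Decoded message: HEAAAEAG


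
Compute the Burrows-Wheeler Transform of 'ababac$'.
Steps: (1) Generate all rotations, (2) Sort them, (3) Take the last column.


Rotations (sorted):
  0: $ababac -> last char: c
  1: ababac$ -> last char: $
  2: abac$ab -> last char: b
  3: ac$abab -> last char: b
  4: babac$a -> last char: a
  5: bac$aba -> last char: a
  6: c$ababa -> last char: a


BWT = c$bbaaa


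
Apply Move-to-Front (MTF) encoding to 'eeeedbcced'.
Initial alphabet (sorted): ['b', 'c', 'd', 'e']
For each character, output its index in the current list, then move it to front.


MTF encoding:
'e': index 3 in ['b', 'c', 'd', 'e'] -> ['e', 'b', 'c', 'd']
'e': index 0 in ['e', 'b', 'c', 'd'] -> ['e', 'b', 'c', 'd']
'e': index 0 in ['e', 'b', 'c', 'd'] -> ['e', 'b', 'c', 'd']
'e': index 0 in ['e', 'b', 'c', 'd'] -> ['e', 'b', 'c', 'd']
'd': index 3 in ['e', 'b', 'c', 'd'] -> ['d', 'e', 'b', 'c']
'b': index 2 in ['d', 'e', 'b', 'c'] -> ['b', 'd', 'e', 'c']
'c': index 3 in ['b', 'd', 'e', 'c'] -> ['c', 'b', 'd', 'e']
'c': index 0 in ['c', 'b', 'd', 'e'] -> ['c', 'b', 'd', 'e']
'e': index 3 in ['c', 'b', 'd', 'e'] -> ['e', 'c', 'b', 'd']
'd': index 3 in ['e', 'c', 'b', 'd'] -> ['d', 'e', 'c', 'b']


Output: [3, 0, 0, 0, 3, 2, 3, 0, 3, 3]


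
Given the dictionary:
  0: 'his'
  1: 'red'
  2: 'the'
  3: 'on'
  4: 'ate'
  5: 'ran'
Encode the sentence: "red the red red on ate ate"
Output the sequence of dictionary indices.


Look up each word in the dictionary:
  'red' -> 1
  'the' -> 2
  'red' -> 1
  'red' -> 1
  'on' -> 3
  'ate' -> 4
  'ate' -> 4

Encoded: [1, 2, 1, 1, 3, 4, 4]


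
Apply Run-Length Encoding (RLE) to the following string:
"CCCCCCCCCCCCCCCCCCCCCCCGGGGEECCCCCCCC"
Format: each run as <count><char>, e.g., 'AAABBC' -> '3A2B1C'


Scanning runs left to right:
  i=0: run of 'C' x 23 -> '23C'
  i=23: run of 'G' x 4 -> '4G'
  i=27: run of 'E' x 2 -> '2E'
  i=29: run of 'C' x 8 -> '8C'

RLE = 23C4G2E8C


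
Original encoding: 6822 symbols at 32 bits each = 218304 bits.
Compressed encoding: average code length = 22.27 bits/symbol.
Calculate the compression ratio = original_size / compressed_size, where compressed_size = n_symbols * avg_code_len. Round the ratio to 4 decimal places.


original_size = n_symbols * orig_bits = 6822 * 32 = 218304 bits
compressed_size = n_symbols * avg_code_len = 6822 * 22.27 = 151925.94 bits
ratio = original_size / compressed_size = 218304 / 151925.94 = 1.4369

Compression ratio = 1.4369


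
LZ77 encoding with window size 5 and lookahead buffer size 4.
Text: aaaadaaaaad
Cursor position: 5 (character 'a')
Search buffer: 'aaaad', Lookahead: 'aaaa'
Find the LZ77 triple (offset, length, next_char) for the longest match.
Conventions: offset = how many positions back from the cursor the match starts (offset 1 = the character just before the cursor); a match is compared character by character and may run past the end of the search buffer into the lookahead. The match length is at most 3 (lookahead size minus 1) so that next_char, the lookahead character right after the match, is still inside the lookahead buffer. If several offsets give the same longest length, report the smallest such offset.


Try each offset into the search buffer:
  offset=1 (pos 4, char 'd'): match length 0
  offset=2 (pos 3, char 'a'): match length 1
  offset=3 (pos 2, char 'a'): match length 2
  offset=4 (pos 1, char 'a'): match length 3
  offset=5 (pos 0, char 'a'): match length 3
Longest match has length 3, found at offsets 4, 5; take the smallest, offset 4.
next_char = character at position 5 + 3 = 8 -> 'a'

Best match: offset=4, length=3 (matching 'aaa' starting at position 1)
LZ77 triple: (4, 3, 'a')


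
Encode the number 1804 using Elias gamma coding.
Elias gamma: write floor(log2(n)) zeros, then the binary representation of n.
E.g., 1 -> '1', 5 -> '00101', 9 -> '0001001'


num_bits = floor(log2(1804)) + 1 = 11
leading_zeros = num_bits - 1 = 10
binary(1804) = 11100001100

Elias gamma(1804) = '0000000000' + '11100001100' = 000000000011100001100 (21 bits)


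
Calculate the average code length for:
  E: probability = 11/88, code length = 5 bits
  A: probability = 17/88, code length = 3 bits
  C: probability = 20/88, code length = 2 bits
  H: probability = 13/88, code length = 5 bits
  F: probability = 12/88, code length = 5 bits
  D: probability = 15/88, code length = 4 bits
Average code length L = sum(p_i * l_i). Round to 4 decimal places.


Weighted contributions p_i * l_i:
  E: (11/88) * 5 = 55/88
  A: (17/88) * 3 = 51/88
  C: (20/88) * 2 = 40/88
  H: (13/88) * 5 = 65/88
  F: (12/88) * 5 = 60/88
  D: (15/88) * 4 = 60/88
Sum = (55 + 51 + 40 + 65 + 60 + 60)/88 = 331/88

L = 331/88 = 3.7614 bits/symbol


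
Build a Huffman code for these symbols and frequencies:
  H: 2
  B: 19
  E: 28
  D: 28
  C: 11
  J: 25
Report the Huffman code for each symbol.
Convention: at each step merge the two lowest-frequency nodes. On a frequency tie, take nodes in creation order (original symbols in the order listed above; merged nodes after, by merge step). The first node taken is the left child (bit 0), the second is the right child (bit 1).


Huffman tree construction:
Step 1: Merge H(2) + C(11) = 13
Step 2: Merge (H+C)(13) + B(19) = 32
Step 3: Merge J(25) + E(28) = 53
Step 4: Merge D(28) + ((H+C)+B)(32) = 60
Step 5: Merge (J+E)(53) + (D+((H+C)+B))(60) = 113
Read each symbol's code off the tree from the root (left child = 0, right child = 1).

Codes:
  H: 1100 (length 4)
  B: 111 (length 3)
  E: 01 (length 2)
  D: 10 (length 2)
  C: 1101 (length 4)
  J: 00 (length 2)
Average code length: 271/113 = 2.3982 bits/symbol


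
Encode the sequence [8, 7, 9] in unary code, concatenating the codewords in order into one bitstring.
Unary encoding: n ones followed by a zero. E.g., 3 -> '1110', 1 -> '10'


Encode each number as n ones followed by a terminating 0:
  8 -> 111111110 (9 bits)
  7 -> 11111110 (8 bits)
  9 -> 1111111110 (10 bits)
Total length = 9 + 8 + 10 = 27 bits.

Unary([8, 7, 9]) = 111111110111111101111111110 (27 bits)


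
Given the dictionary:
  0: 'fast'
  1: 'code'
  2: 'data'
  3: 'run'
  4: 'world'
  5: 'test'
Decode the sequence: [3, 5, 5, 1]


Look up each index in the dictionary:
  3 -> 'run'
  5 -> 'test'
  5 -> 'test'
  1 -> 'code'

Decoded: "run test test code"


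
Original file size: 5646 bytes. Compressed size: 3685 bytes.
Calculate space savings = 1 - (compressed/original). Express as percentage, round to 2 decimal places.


ratio = compressed/original = 3685/5646 = 0.652674
savings = 1 - ratio = 1 - 0.652674 = 0.347326
as a percentage: 0.347326 * 100 = 34.73%

Space savings = 1 - 3685/5646 = 34.73%


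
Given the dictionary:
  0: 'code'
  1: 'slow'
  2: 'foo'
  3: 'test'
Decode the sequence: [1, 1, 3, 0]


Look up each index in the dictionary:
  1 -> 'slow'
  1 -> 'slow'
  3 -> 'test'
  0 -> 'code'

Decoded: "slow slow test code"


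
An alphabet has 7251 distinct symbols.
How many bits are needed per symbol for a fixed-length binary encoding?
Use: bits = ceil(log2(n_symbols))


log2(7251) = 12.824
Bracket: 2^12 = 4096 < 7251 <= 2^13 = 8192
So ceil(log2(7251)) = 13

bits = ceil(log2(7251)) = ceil(12.824) = 13 bits


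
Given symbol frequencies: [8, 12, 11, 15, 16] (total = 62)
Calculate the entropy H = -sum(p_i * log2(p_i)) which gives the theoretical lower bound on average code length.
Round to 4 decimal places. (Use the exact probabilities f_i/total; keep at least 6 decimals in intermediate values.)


Per-symbol terms -p_i * log2(p_i) with p_i = f_i/62:
  p = 8/62 = 0.129032: log2(p) = -2.954196, -p*log2(p) = 0.381187
  p = 12/62 = 0.193548: log2(p) = -2.369234, -p*log2(p) = 0.458561
  p = 11/62 = 0.177419: log2(p) = -2.494765, -p*log2(p) = 0.442620
  p = 15/62 = 0.241935: log2(p) = -2.047306, -p*log2(p) = 0.495316
  p = 16/62 = 0.258065: log2(p) = -1.954196, -p*log2(p) = 0.504309
H = 0.381187 + 0.458561 + 0.442620 + 0.495316 + 0.504309 = 2.281993

H = 2.282 bits/symbol


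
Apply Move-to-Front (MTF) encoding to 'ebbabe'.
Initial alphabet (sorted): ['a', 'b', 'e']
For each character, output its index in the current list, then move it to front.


MTF encoding:
'e': index 2 in ['a', 'b', 'e'] -> ['e', 'a', 'b']
'b': index 2 in ['e', 'a', 'b'] -> ['b', 'e', 'a']
'b': index 0 in ['b', 'e', 'a'] -> ['b', 'e', 'a']
'a': index 2 in ['b', 'e', 'a'] -> ['a', 'b', 'e']
'b': index 1 in ['a', 'b', 'e'] -> ['b', 'a', 'e']
'e': index 2 in ['b', 'a', 'e'] -> ['e', 'b', 'a']


Output: [2, 2, 0, 2, 1, 2]


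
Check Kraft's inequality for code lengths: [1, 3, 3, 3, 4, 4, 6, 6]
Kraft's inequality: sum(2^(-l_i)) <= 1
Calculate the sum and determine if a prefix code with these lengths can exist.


Sum = 2^(-1) + 2^(-3) + 2^(-3) + 2^(-3) + 2^(-4) + 2^(-4) + 2^(-6) + 2^(-6)
    = 0.5 + 0.125 + 0.125 + 0.125 + 0.0625 + 0.0625 + 0.015625 + 0.015625
    = 66/64 = 1.03125
Since 1.03125 > 1, Kraft's inequality is NOT satisfied.
A prefix code with these lengths CANNOT exist.

Kraft sum = 1.03125. Not satisfied.


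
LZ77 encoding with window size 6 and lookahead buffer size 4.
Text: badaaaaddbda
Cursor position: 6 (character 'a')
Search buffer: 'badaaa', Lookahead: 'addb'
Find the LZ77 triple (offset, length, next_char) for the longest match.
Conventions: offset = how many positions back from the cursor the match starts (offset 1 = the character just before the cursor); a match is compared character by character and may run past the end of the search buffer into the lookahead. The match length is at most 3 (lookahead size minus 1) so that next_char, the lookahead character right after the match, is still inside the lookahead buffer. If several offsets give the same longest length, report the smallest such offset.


Try each offset into the search buffer:
  offset=1 (pos 5, char 'a'): match length 1
  offset=2 (pos 4, char 'a'): match length 1
  offset=3 (pos 3, char 'a'): match length 1
  offset=4 (pos 2, char 'd'): match length 0
  offset=5 (pos 1, char 'a'): match length 2
  offset=6 (pos 0, char 'b'): match length 0
Longest match has length 2 at offset 5.
next_char = character at position 6 + 2 = 8 -> 'd'

Best match: offset=5, length=2 (matching 'ad' starting at position 1)
LZ77 triple: (5, 2, 'd')


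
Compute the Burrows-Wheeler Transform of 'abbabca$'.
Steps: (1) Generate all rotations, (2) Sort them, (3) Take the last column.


Rotations (sorted):
  0: $abbabca -> last char: a
  1: a$abbabc -> last char: c
  2: abbabca$ -> last char: $
  3: abca$abb -> last char: b
  4: babca$ab -> last char: b
  5: bbabca$a -> last char: a
  6: bca$abba -> last char: a
  7: ca$abbab -> last char: b


BWT = ac$bbaab


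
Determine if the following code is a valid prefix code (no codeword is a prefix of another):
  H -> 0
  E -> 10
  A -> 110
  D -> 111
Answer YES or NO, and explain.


Checking each pair (does one codeword prefix another?):
  H='0' vs E='10': no prefix
  H='0' vs A='110': no prefix
  H='0' vs D='111': no prefix
  E='10' vs H='0': no prefix
  E='10' vs A='110': no prefix
  E='10' vs D='111': no prefix
  A='110' vs H='0': no prefix
  A='110' vs E='10': no prefix
  A='110' vs D='111': no prefix
  D='111' vs H='0': no prefix
  D='111' vs E='10': no prefix
  D='111' vs A='110': no prefix
No violation found over all pairs.

YES -- this is a valid prefix code. No codeword is a prefix of any other codeword.


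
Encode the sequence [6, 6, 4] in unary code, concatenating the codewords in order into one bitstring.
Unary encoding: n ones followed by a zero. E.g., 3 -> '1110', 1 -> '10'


Encode each number as n ones followed by a terminating 0:
  6 -> 1111110 (7 bits)
  6 -> 1111110 (7 bits)
  4 -> 11110 (5 bits)
Total length = 7 + 7 + 5 = 19 bits.

Unary([6, 6, 4]) = 1111110111111011110 (19 bits)


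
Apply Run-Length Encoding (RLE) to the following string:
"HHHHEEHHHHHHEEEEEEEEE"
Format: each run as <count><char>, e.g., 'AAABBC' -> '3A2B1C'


Scanning runs left to right:
  i=0: run of 'H' x 4 -> '4H'
  i=4: run of 'E' x 2 -> '2E'
  i=6: run of 'H' x 6 -> '6H'
  i=12: run of 'E' x 9 -> '9E'

RLE = 4H2E6H9E


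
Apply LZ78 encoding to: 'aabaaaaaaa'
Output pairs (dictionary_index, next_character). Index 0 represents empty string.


LZ78 encoding steps:
Dictionary: {0: ''}
Step 1: w='' (idx 0), next='a' -> output (0, 'a'), add 'a' as idx 1
Step 2: w='a' (idx 1), next='b' -> output (1, 'b'), add 'ab' as idx 2
Step 3: w='a' (idx 1), next='a' -> output (1, 'a'), add 'aa' as idx 3
Step 4: w='aa' (idx 3), next='a' -> output (3, 'a'), add 'aaa' as idx 4
Step 5: w='aa' (idx 3), end of input -> output (3, '')


Encoded: [(0, 'a'), (1, 'b'), (1, 'a'), (3, 'a'), (3, '')]


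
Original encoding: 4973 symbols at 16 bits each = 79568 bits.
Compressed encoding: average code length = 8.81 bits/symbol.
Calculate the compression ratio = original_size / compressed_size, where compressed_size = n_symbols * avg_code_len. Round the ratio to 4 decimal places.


original_size = n_symbols * orig_bits = 4973 * 16 = 79568 bits
compressed_size = n_symbols * avg_code_len = 4973 * 8.81 = 43812.13 bits
ratio = original_size / compressed_size = 79568 / 43812.13 = 1.8161

Compression ratio = 1.8161


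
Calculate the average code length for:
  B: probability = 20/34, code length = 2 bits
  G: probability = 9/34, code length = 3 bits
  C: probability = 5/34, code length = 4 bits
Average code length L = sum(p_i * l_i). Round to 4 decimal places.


Weighted contributions p_i * l_i:
  B: (20/34) * 2 = 40/34
  G: (9/34) * 3 = 27/34
  C: (5/34) * 4 = 20/34
Sum = (40 + 27 + 20)/34 = 87/34

L = 87/34 = 2.5588 bits/symbol


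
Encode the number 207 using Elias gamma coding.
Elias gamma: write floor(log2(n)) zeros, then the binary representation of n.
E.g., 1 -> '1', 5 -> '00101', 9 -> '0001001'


num_bits = floor(log2(207)) + 1 = 8
leading_zeros = num_bits - 1 = 7
binary(207) = 11001111

Elias gamma(207) = '0000000' + '11001111' = 000000011001111 (15 bits)


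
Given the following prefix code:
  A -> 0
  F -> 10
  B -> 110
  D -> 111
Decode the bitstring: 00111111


Decoding step by step:
Bits 0 -> A
Bits 0 -> A
Bits 111 -> D
Bits 111 -> D


Decoded message: AADD


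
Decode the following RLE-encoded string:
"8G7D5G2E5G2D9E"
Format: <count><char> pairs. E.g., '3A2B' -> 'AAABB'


Expanding each <count><char> pair:
  8G -> 'GGGGGGGG'
  7D -> 'DDDDDDD'
  5G -> 'GGGGG'
  2E -> 'EE'
  5G -> 'GGGGG'
  2D -> 'DD'
  9E -> 'EEEEEEEEE'

Decoded = GGGGGGGGDDDDDDDGGGGGEEGGGGGDDEEEEEEEEE


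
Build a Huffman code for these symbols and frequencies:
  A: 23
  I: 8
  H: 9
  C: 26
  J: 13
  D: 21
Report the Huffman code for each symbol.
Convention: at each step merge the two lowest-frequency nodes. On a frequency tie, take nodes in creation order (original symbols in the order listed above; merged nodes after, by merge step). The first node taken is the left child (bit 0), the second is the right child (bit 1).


Huffman tree construction:
Step 1: Merge I(8) + H(9) = 17
Step 2: Merge J(13) + (I+H)(17) = 30
Step 3: Merge D(21) + A(23) = 44
Step 4: Merge C(26) + (J+(I+H))(30) = 56
Step 5: Merge (D+A)(44) + (C+(J+(I+H)))(56) = 100
Read each symbol's code off the tree from the root (left child = 0, right child = 1).

Codes:
  A: 01 (length 2)
  I: 1110 (length 4)
  H: 1111 (length 4)
  C: 10 (length 2)
  J: 110 (length 3)
  D: 00 (length 2)
Average code length: 247/100 = 2.4700 bits/symbol


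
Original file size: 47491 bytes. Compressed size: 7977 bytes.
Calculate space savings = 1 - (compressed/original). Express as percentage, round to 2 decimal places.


ratio = compressed/original = 7977/47491 = 0.167969
savings = 1 - ratio = 1 - 0.167969 = 0.832031
as a percentage: 0.832031 * 100 = 83.2%

Space savings = 1 - 7977/47491 = 83.2%


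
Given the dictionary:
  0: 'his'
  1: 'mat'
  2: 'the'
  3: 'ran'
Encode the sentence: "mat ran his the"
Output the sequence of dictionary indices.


Look up each word in the dictionary:
  'mat' -> 1
  'ran' -> 3
  'his' -> 0
  'the' -> 2

Encoded: [1, 3, 0, 2]


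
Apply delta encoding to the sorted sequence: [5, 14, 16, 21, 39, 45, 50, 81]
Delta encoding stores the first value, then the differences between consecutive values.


First value: 5
Deltas:
  14 - 5 = 9
  16 - 14 = 2
  21 - 16 = 5
  39 - 21 = 18
  45 - 39 = 6
  50 - 45 = 5
  81 - 50 = 31


Delta encoded: [5, 9, 2, 5, 18, 6, 5, 31]


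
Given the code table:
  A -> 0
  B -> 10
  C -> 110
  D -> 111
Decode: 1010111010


Decoding:
10 -> B
10 -> B
111 -> D
0 -> A
10 -> B


Result: BBDAB


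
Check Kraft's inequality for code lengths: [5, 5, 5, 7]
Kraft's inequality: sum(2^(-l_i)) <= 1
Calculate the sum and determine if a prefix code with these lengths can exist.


Sum = 2^(-5) + 2^(-5) + 2^(-5) + 2^(-7)
    = 0.03125 + 0.03125 + 0.03125 + 0.0078125
    = 13/128 = 0.1015625
Since 0.1015625 <= 1, Kraft's inequality IS satisfied.
A prefix code with these lengths CAN exist.

Kraft sum = 0.1015625. Satisfied.


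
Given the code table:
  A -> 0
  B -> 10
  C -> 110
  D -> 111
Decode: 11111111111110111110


Decoding:
111 -> D
111 -> D
111 -> D
111 -> D
10 -> B
111 -> D
110 -> C


Result: DDDDBDC


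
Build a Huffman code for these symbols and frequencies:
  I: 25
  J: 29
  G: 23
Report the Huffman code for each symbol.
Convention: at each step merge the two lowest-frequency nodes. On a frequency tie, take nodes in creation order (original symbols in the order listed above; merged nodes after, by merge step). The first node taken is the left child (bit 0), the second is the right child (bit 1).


Huffman tree construction:
Step 1: Merge G(23) + I(25) = 48
Step 2: Merge J(29) + (G+I)(48) = 77
Read each symbol's code off the tree from the root (left child = 0, right child = 1).

Codes:
  I: 11 (length 2)
  J: 0 (length 1)
  G: 10 (length 2)
Average code length: 125/77 = 1.6234 bits/symbol


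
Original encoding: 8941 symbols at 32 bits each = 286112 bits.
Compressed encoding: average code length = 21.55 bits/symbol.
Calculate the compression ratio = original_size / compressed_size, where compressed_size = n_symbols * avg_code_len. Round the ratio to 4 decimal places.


original_size = n_symbols * orig_bits = 8941 * 32 = 286112 bits
compressed_size = n_symbols * avg_code_len = 8941 * 21.55 = 192678.55 bits
ratio = original_size / compressed_size = 286112 / 192678.55 = 1.4849

Compression ratio = 1.4849


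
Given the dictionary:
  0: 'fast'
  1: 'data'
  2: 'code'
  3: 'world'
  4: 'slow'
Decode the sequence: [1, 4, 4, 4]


Look up each index in the dictionary:
  1 -> 'data'
  4 -> 'slow'
  4 -> 'slow'
  4 -> 'slow'

Decoded: "data slow slow slow"


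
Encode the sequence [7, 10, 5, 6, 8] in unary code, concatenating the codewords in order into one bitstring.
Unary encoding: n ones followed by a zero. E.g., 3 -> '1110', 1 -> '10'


Encode each number as n ones followed by a terminating 0:
  7 -> 11111110 (8 bits)
  10 -> 11111111110 (11 bits)
  5 -> 111110 (6 bits)
  6 -> 1111110 (7 bits)
  8 -> 111111110 (9 bits)
Total length = 8 + 11 + 6 + 7 + 9 = 41 bits.

Unary([7, 10, 5, 6, 8]) = 11111110111111111101111101111110111111110 (41 bits)


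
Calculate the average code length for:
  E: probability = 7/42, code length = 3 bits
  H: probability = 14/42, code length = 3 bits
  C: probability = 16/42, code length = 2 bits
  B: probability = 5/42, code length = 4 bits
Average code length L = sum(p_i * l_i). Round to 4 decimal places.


Weighted contributions p_i * l_i:
  E: (7/42) * 3 = 21/42
  H: (14/42) * 3 = 42/42
  C: (16/42) * 2 = 32/42
  B: (5/42) * 4 = 20/42
Sum = (21 + 42 + 32 + 20)/42 = 115/42

L = 115/42 = 2.7381 bits/symbol


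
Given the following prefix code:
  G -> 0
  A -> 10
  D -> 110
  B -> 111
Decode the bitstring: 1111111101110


Decoding step by step:
Bits 111 -> B
Bits 111 -> B
Bits 110 -> D
Bits 111 -> B
Bits 0 -> G


Decoded message: BBDBG


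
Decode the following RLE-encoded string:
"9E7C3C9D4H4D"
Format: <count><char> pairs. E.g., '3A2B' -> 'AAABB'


Expanding each <count><char> pair:
  9E -> 'EEEEEEEEE'
  7C -> 'CCCCCCC'
  3C -> 'CCC'
  9D -> 'DDDDDDDDD'
  4H -> 'HHHH'
  4D -> 'DDDD'

Decoded = EEEEEEEEECCCCCCCCCCDDDDDDDDDHHHHDDDD


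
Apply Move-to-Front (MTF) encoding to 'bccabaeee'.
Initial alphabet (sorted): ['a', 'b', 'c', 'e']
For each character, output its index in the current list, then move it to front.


MTF encoding:
'b': index 1 in ['a', 'b', 'c', 'e'] -> ['b', 'a', 'c', 'e']
'c': index 2 in ['b', 'a', 'c', 'e'] -> ['c', 'b', 'a', 'e']
'c': index 0 in ['c', 'b', 'a', 'e'] -> ['c', 'b', 'a', 'e']
'a': index 2 in ['c', 'b', 'a', 'e'] -> ['a', 'c', 'b', 'e']
'b': index 2 in ['a', 'c', 'b', 'e'] -> ['b', 'a', 'c', 'e']
'a': index 1 in ['b', 'a', 'c', 'e'] -> ['a', 'b', 'c', 'e']
'e': index 3 in ['a', 'b', 'c', 'e'] -> ['e', 'a', 'b', 'c']
'e': index 0 in ['e', 'a', 'b', 'c'] -> ['e', 'a', 'b', 'c']
'e': index 0 in ['e', 'a', 'b', 'c'] -> ['e', 'a', 'b', 'c']


Output: [1, 2, 0, 2, 2, 1, 3, 0, 0]


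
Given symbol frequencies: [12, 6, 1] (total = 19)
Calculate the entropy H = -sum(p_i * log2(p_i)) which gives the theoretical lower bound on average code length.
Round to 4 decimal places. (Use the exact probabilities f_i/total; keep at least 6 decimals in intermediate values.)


Per-symbol terms -p_i * log2(p_i) with p_i = f_i/19:
  p = 12/19 = 0.631579: log2(p) = -0.662965, -p*log2(p) = 0.418715
  p = 6/19 = 0.315789: log2(p) = -1.662965, -p*log2(p) = 0.525147
  p = 1/19 = 0.052632: log2(p) = -4.247928, -p*log2(p) = 0.223575
H = 0.418715 + 0.525147 + 0.223575 = 1.167437

H = 1.1674 bits/symbol


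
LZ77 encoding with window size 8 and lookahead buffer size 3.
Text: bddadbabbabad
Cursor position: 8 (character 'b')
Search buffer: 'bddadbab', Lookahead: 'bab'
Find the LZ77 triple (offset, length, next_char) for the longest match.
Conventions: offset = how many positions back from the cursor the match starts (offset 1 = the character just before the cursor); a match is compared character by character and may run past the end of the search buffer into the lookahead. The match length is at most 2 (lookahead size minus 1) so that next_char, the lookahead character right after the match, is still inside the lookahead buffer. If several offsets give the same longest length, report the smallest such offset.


Try each offset into the search buffer:
  offset=1 (pos 7, char 'b'): match length 1
  offset=2 (pos 6, char 'a'): match length 0
  offset=3 (pos 5, char 'b'): match length 2
  offset=4 (pos 4, char 'd'): match length 0
  offset=5 (pos 3, char 'a'): match length 0
  offset=6 (pos 2, char 'd'): match length 0
  offset=7 (pos 1, char 'd'): match length 0
  offset=8 (pos 0, char 'b'): match length 1
Longest match has length 2 at offset 3.
next_char = character at position 8 + 2 = 10 -> 'b'

Best match: offset=3, length=2 (matching 'ba' starting at position 5)
LZ77 triple: (3, 2, 'b')


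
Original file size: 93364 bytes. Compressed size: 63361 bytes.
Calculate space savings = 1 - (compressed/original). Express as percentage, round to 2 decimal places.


ratio = compressed/original = 63361/93364 = 0.678645
savings = 1 - ratio = 1 - 0.678645 = 0.321355
as a percentage: 0.321355 * 100 = 32.14%

Space savings = 1 - 63361/93364 = 32.14%


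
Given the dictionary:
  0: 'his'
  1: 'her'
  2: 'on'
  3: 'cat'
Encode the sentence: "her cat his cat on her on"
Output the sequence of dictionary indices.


Look up each word in the dictionary:
  'her' -> 1
  'cat' -> 3
  'his' -> 0
  'cat' -> 3
  'on' -> 2
  'her' -> 1
  'on' -> 2

Encoded: [1, 3, 0, 3, 2, 1, 2]


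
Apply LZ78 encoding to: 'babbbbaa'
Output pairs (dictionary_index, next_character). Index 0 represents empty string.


LZ78 encoding steps:
Dictionary: {0: ''}
Step 1: w='' (idx 0), next='b' -> output (0, 'b'), add 'b' as idx 1
Step 2: w='' (idx 0), next='a' -> output (0, 'a'), add 'a' as idx 2
Step 3: w='b' (idx 1), next='b' -> output (1, 'b'), add 'bb' as idx 3
Step 4: w='bb' (idx 3), next='a' -> output (3, 'a'), add 'bba' as idx 4
Step 5: w='a' (idx 2), end of input -> output (2, '')


Encoded: [(0, 'b'), (0, 'a'), (1, 'b'), (3, 'a'), (2, '')]


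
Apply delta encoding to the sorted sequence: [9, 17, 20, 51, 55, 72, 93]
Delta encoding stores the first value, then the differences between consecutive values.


First value: 9
Deltas:
  17 - 9 = 8
  20 - 17 = 3
  51 - 20 = 31
  55 - 51 = 4
  72 - 55 = 17
  93 - 72 = 21


Delta encoded: [9, 8, 3, 31, 4, 17, 21]


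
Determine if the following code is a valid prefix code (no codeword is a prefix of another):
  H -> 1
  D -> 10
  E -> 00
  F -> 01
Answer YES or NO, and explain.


Checking each pair (does one codeword prefix another?):
  H='1' vs D='10': prefix -- VIOLATION

NO -- this is NOT a valid prefix code. H (1) is a prefix of D (10).


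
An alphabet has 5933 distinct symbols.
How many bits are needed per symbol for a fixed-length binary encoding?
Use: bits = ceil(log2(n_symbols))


log2(5933) = 12.5345
Bracket: 2^12 = 4096 < 5933 <= 2^13 = 8192
So ceil(log2(5933)) = 13

bits = ceil(log2(5933)) = ceil(12.5345) = 13 bits


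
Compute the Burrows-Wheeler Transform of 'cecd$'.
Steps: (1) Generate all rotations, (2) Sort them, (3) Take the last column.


Rotations (sorted):
  0: $cecd -> last char: d
  1: cd$ce -> last char: e
  2: cecd$ -> last char: $
  3: d$cec -> last char: c
  4: ecd$c -> last char: c


BWT = de$cc


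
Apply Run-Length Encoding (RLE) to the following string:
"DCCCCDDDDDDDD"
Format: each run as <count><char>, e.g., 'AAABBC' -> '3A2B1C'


Scanning runs left to right:
  i=0: run of 'D' x 1 -> '1D'
  i=1: run of 'C' x 4 -> '4C'
  i=5: run of 'D' x 8 -> '8D'

RLE = 1D4C8D


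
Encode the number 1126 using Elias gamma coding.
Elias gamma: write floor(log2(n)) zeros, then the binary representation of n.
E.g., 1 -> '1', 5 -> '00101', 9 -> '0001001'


num_bits = floor(log2(1126)) + 1 = 11
leading_zeros = num_bits - 1 = 10
binary(1126) = 10001100110

Elias gamma(1126) = '0000000000' + '10001100110' = 000000000010001100110 (21 bits)
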